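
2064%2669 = 2064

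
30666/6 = 5111 = 5111.00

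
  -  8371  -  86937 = - 95308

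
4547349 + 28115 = 4575464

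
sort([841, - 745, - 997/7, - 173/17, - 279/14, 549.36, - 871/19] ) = [ - 745,-997/7, - 871/19,-279/14,  -  173/17,  549.36, 841]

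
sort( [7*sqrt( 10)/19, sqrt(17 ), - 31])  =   [-31,7*sqrt( 10 )/19,sqrt( 17 )] 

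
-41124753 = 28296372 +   -  69421125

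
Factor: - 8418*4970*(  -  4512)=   188770619520 = 2^7*3^2*  5^1*7^1*23^1 * 47^1*61^1*71^1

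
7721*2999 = 23155279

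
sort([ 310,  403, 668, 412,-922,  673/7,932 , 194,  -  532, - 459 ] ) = [ - 922,  -  532,-459,673/7, 194, 310, 403,  412,668, 932]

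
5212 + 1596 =6808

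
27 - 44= -17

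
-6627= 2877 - 9504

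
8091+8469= 16560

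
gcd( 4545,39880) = 5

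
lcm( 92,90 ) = 4140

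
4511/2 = 4511/2 = 2255.50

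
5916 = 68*87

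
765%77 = 72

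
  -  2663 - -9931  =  7268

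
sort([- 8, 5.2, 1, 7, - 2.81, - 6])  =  [- 8, - 6 ,-2.81, 1,5.2, 7] 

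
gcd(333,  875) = 1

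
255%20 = 15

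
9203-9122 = 81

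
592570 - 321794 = 270776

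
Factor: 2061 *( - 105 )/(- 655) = 3^3 * 7^1*131^(-1) * 229^1 = 43281/131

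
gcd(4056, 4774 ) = 2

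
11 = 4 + 7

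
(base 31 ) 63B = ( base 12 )3492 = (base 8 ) 13356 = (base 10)5870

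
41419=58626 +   -  17207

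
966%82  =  64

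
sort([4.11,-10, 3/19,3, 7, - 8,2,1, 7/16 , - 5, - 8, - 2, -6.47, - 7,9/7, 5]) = [ - 10, - 8, - 8,-7, - 6.47, - 5, - 2,3/19,7/16,1,9/7, 2,3, 4.11,5 , 7]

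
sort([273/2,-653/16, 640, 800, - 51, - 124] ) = [-124, - 51 ,-653/16,273/2, 640,800]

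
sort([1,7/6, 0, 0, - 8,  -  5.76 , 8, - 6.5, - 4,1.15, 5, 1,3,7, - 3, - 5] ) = [ - 8,-6.5, - 5.76, - 5,  -  4,-3, 0,0,1, 1, 1.15,7/6, 3,5, 7, 8 ] 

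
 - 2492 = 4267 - 6759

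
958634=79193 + 879441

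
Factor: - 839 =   -  839^1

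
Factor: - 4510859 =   -  4510859^1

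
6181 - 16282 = - 10101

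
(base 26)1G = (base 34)18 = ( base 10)42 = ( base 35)17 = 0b101010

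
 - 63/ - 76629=3/3649 = 0.00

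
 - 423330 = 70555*(-6)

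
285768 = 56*5103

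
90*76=6840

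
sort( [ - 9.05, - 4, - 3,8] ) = [ - 9.05,  -  4, - 3,8]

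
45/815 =9/163=0.06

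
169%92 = 77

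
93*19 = 1767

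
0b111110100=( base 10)500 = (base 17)1C7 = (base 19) 176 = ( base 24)KK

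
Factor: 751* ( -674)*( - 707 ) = 2^1*7^1*101^1*337^1*751^1 = 357865018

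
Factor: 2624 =2^6*41^1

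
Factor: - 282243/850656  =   - 2^(- 5 )*13^1*7237^1*8861^(  -  1) = - 94081/283552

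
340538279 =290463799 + 50074480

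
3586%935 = 781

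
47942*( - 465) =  - 22293030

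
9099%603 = 54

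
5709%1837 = 198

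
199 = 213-14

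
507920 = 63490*8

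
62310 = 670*93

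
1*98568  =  98568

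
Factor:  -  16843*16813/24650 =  - 16657727/1450  =  - 2^( - 1 )*5^(-2 )*23^1*29^( - 1 )*43^1*16843^1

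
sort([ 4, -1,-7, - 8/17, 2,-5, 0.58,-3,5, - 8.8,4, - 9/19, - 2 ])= [ - 8.8,  -  7,-5, - 3 ,  -  2, -1,-9/19,- 8/17,0.58,2,4,4, 5 ] 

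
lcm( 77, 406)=4466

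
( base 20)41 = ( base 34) 2D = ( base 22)3F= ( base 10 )81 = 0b1010001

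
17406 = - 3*( - 5802 )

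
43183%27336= 15847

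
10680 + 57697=68377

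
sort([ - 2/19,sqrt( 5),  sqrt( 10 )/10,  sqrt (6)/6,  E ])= [ - 2/19,sqrt(10) /10,sqrt( 6 )/6, sqrt( 5 ),E ]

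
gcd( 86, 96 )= 2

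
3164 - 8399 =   -  5235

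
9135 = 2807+6328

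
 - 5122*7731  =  -39598182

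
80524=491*164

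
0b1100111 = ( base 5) 403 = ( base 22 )4F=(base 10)103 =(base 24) 47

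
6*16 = 96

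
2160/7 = 308+4/7 = 308.57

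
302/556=151/278=   0.54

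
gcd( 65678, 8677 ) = 1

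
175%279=175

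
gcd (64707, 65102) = 1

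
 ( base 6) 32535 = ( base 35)3O8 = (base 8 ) 10653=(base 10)4523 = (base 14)1911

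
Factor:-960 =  - 2^6*3^1*5^1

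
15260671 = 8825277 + 6435394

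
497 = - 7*( - 71) 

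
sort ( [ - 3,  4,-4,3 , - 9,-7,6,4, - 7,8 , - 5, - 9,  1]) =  [ - 9, - 9, - 7 , - 7, - 5, - 4, - 3, 1, 3,4,4, 6,8]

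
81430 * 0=0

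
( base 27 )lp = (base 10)592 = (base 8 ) 1120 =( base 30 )JM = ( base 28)l4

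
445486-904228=  -  458742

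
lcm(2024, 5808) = 133584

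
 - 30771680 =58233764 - 89005444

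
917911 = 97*9463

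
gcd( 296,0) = 296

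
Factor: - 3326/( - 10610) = 5^(-1 )* 1061^(-1)*1663^1 = 1663/5305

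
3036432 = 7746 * 392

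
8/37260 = 2/9315= 0.00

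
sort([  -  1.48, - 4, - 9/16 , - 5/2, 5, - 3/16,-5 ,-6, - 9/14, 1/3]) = [- 6, - 5, - 4 , - 5/2, - 1.48,  -  9/14, - 9/16, - 3/16, 1/3,5] 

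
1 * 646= 646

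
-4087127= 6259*( - 653 ) 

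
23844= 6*3974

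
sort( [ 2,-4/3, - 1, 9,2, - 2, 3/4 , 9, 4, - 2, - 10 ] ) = [-10 , - 2, - 2, - 4/3, - 1, 3/4, 2, 2, 4,9, 9] 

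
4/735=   4/735=   0.01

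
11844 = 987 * 12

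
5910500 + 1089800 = 7000300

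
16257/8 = 16257/8 = 2032.12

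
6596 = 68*97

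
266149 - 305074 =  - 38925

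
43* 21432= 921576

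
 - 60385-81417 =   -  141802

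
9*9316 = 83844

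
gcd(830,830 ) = 830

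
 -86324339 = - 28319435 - 58004904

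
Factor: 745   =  5^1*149^1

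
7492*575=4307900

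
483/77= 6 + 3/11 = 6.27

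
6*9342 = 56052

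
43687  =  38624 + 5063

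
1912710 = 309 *6190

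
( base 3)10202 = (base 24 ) 45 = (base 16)65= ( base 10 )101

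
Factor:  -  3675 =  - 3^1*5^2 * 7^2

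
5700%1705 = 585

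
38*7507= 285266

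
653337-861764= - 208427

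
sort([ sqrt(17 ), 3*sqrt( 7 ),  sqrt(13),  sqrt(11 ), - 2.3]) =[ - 2.3, sqrt( 11 ), sqrt( 13),sqrt(17), 3*sqrt(7) ]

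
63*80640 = 5080320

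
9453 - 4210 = 5243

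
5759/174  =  5759/174  =  33.10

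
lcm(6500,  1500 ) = 19500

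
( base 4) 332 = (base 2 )111110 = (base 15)42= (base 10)62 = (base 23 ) 2g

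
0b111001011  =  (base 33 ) du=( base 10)459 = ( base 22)KJ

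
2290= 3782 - 1492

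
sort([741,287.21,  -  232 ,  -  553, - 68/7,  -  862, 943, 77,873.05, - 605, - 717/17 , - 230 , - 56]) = [-862, - 605, - 553  , - 232, - 230 ,-56,  -  717/17, - 68/7,77,287.21, 741,873.05 , 943]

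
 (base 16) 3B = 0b111011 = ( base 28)23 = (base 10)59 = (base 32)1R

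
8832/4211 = 8832/4211=   2.10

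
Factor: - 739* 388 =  - 2^2* 97^1 * 739^1  =  - 286732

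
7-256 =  - 249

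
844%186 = 100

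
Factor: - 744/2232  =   - 1/3=- 3^(-1)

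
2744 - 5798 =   -  3054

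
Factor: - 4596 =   -  2^2*3^1*383^1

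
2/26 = 1/13 = 0.08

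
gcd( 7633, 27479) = 1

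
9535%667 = 197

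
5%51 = 5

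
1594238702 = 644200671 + 950038031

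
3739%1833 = 73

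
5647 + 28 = 5675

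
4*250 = 1000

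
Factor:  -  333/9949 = -3^2*37^1*9949^ ( - 1)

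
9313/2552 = 3 + 1657/2552= 3.65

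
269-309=-40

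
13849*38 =526262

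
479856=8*59982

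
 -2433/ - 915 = 811/305 = 2.66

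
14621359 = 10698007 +3923352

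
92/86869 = 92/86869 = 0.00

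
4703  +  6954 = 11657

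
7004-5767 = 1237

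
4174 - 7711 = - 3537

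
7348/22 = 334= 334.00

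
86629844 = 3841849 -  - 82787995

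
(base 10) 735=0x2df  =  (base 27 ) 106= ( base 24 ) 16F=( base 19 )20d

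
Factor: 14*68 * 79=75208 = 2^3*7^1*17^1*79^1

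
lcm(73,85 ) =6205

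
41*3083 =126403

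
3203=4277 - 1074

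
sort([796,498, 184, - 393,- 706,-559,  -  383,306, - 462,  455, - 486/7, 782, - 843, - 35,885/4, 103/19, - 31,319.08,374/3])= [ - 843, - 706, - 559, - 462, - 393, - 383, -486/7,  -  35, - 31,103/19 , 374/3,184,885/4, 306,319.08, 455,  498,782,  796]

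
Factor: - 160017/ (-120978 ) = 373/282=2^(-1 )*3^( - 1)*47^(-1) * 373^1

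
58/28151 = 58/28151 = 0.00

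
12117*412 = 4992204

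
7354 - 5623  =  1731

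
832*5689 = 4733248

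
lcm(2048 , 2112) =67584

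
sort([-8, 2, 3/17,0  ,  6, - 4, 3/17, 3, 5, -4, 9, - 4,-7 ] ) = [ - 8,- 7,-4, - 4,- 4,0 , 3/17,  3/17,2, 3, 5, 6, 9 ] 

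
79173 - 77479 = 1694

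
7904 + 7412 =15316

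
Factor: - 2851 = -2851^1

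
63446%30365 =2716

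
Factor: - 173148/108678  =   - 94/59 = - 2^1*47^1 * 59^( -1 )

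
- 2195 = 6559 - 8754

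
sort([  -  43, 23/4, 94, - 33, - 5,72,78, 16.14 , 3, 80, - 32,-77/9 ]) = [ - 43, - 33,-32, - 77/9, - 5, 3 , 23/4,16.14, 72, 78, 80, 94]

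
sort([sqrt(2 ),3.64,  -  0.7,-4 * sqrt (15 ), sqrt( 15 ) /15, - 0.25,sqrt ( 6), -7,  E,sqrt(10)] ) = [  -  4* sqrt(15), - 7,  -  0.7,-0.25,sqrt (15 ) /15 , sqrt (2), sqrt (6),E,sqrt(10), 3.64] 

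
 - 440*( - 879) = 386760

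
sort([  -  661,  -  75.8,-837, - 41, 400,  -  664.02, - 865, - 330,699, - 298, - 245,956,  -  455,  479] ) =[ - 865, - 837,-664.02,-661, - 455,- 330, - 298,-245, - 75.8, - 41, 400, 479, 699,956]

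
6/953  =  6/953 = 0.01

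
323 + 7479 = 7802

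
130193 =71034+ 59159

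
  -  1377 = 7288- 8665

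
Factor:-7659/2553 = -3  =  -3^1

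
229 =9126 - 8897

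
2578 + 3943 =6521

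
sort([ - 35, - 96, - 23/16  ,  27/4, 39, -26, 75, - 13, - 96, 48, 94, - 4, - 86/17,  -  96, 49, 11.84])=[ - 96, -96, - 96,-35, - 26 , - 13,-86/17, - 4,- 23/16, 27/4, 11.84,39, 48, 49, 75, 94] 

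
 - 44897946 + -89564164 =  - 134462110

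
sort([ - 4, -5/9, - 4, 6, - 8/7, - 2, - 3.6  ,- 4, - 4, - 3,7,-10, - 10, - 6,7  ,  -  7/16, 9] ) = [ - 10, - 10,- 6, - 4, - 4, -4,  -  4, - 3.6, - 3 , - 2, - 8/7, - 5/9 , - 7/16,6,7,7, 9 ]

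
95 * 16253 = 1544035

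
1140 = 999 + 141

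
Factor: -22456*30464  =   - 684099584=- 2^11*7^2*17^1 *401^1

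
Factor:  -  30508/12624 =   -  2^( - 2 )*3^( - 1 )*29^1 = -  29/12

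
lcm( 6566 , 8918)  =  597506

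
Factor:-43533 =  - 3^2*7^1*691^1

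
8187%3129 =1929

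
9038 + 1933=10971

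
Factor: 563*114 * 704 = 45184128 = 2^7*3^1* 11^1*19^1*563^1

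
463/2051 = 463/2051 =0.23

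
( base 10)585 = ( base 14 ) 2db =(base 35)GP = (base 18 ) 1e9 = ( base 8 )1111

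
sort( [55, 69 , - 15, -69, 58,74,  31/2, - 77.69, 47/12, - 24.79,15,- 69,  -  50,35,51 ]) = [ - 77.69, - 69, - 69,-50,  -  24.79, - 15,47/12, 15,31/2,  35, 51,55,  58, 69, 74]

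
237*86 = 20382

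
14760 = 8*1845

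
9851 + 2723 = 12574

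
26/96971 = 26/96971 = 0.00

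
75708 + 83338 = 159046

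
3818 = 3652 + 166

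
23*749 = 17227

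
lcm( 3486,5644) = 118524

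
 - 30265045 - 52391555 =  - 82656600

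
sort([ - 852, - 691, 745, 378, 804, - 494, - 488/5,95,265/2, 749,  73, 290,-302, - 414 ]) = [ - 852,-691, - 494,- 414, - 302,-488/5, 73, 95, 265/2, 290, 378,  745, 749, 804]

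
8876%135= 101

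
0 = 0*3458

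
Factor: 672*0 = 0 = 0^1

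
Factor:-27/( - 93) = 3^2 * 31^(-1) = 9/31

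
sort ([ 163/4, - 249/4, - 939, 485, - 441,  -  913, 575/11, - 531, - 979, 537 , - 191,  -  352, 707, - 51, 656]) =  [ - 979, - 939, - 913, - 531  , - 441 , - 352, - 191, - 249/4, - 51,163/4,  575/11,  485,537, 656, 707 ]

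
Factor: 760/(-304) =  -5/2  =  - 2^(-1)*5^1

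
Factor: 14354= 2^1*7177^1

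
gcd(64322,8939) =1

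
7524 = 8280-756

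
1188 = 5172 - 3984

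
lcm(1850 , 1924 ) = 48100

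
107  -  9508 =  - 9401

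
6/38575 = 6/38575 = 0.00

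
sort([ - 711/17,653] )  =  [ - 711/17, 653]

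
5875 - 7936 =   -  2061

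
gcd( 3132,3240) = 108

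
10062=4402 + 5660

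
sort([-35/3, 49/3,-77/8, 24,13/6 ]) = [  -  35/3,- 77/8,  13/6, 49/3, 24 ] 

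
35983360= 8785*4096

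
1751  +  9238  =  10989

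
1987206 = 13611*146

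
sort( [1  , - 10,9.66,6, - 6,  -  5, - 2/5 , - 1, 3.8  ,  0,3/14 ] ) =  [ - 10,-6,- 5, - 1, - 2/5 , 0 , 3/14 , 1,3.8 , 6,9.66]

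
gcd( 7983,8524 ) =1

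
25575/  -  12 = - 8525/4 = - 2131.25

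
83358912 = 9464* 8808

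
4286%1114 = 944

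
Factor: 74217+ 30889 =2^1*52553^1 = 105106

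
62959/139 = 62959/139 =452.94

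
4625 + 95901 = 100526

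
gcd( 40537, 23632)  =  7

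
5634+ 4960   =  10594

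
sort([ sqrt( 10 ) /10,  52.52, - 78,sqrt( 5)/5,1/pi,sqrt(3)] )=[ -78, sqrt(  10 )/10, 1/pi,sqrt(5)/5,  sqrt (3),52.52]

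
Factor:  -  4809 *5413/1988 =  -2^( - 2)*3^1*71^( - 1 )* 229^1*5413^1 = -3718731/284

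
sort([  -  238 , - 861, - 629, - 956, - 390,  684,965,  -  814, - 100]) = [ - 956,  -  861, - 814, - 629, - 390,-238,-100, 684,965]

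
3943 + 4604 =8547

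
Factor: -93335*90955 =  - 8489284925 = - 5^2*11^1*1697^1 *18191^1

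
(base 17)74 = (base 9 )146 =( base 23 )58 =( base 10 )123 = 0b1111011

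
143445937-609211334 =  - 465765397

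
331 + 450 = 781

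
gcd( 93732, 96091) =1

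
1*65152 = 65152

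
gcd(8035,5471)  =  1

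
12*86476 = 1037712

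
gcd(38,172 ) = 2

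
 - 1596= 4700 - 6296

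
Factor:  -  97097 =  - 7^1*11^1*13^1*97^1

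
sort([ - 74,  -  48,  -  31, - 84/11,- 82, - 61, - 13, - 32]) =[  -  82, -74 , - 61, - 48,-32, - 31,-13, - 84/11 ] 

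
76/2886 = 38/1443 = 0.03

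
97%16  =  1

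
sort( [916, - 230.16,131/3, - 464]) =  [ - 464, - 230.16,131/3, 916 ]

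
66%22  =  0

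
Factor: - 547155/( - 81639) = 315/47 = 3^2*5^1 * 7^1* 47^(  -  1)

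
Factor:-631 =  - 631^1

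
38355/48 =799 + 1/16  =  799.06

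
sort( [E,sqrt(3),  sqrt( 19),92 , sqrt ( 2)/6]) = [sqrt(2) /6, sqrt(3),E, sqrt( 19),92]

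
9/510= 3/170 = 0.02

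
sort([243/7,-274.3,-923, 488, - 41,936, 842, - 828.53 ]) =[  -  923, - 828.53,-274.3,  -  41, 243/7 , 488,842, 936 ] 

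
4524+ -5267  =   - 743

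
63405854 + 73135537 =136541391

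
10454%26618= 10454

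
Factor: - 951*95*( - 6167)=557157615 = 3^1*5^1*7^1*19^1*317^1*881^1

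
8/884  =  2/221 = 0.01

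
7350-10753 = -3403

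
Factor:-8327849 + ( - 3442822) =- 3^1 * 11^1 * 19^1*18773^1 = -  11770671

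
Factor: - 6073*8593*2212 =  - 115433859268=- 2^2*7^1*13^1  *79^1  *  661^1*6073^1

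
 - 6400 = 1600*( - 4)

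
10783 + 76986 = 87769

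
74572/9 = 8285 + 7/9  =  8285.78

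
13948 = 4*3487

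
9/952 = 9/952=   0.01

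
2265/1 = 2265 = 2265.00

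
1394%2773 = 1394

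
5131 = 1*5131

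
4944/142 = 34+58/71 = 34.82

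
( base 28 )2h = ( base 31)2B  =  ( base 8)111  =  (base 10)73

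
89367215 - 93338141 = -3970926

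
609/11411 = 609/11411 = 0.05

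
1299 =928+371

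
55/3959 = 55/3959 = 0.01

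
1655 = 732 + 923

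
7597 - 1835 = 5762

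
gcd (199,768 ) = 1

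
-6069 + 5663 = -406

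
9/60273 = 1/6697 =0.00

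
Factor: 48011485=5^1*17^1* 683^1*827^1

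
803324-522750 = 280574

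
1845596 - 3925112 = -2079516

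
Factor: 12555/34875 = 9/25 = 3^2 * 5^( - 2) 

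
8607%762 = 225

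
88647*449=39802503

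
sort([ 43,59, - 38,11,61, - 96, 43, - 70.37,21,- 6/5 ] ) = [ - 96, - 70.37, - 38,  -  6/5, 11,  21,43,43,59,61]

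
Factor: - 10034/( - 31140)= 29/90  =  2^ ( - 1)*3^( - 2) * 5^(- 1) * 29^1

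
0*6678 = 0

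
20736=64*324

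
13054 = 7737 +5317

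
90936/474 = 15156/79 = 191.85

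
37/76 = 37/76=0.49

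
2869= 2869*1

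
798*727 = 580146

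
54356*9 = 489204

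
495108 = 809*612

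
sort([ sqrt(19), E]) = [ E,sqrt( 19 ) ]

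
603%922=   603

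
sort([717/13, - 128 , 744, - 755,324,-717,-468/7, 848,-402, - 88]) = [ - 755 , - 717 , - 402 ,-128,-88, -468/7, 717/13,324,  744, 848] 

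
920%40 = 0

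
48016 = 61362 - 13346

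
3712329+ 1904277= 5616606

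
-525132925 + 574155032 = 49022107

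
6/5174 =3/2587 = 0.00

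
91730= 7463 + 84267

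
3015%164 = 63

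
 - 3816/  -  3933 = 424/437 = 0.97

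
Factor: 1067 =11^1 * 97^1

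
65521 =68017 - 2496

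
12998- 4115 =8883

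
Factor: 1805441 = 11^2 *43^1*347^1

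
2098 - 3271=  - 1173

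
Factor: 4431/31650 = 7/50  =  2^( - 1)*5^( - 2 )*7^1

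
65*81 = 5265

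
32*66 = 2112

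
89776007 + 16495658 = 106271665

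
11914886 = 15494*769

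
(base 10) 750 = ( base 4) 23232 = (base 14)3b8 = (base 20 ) 1ha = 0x2ee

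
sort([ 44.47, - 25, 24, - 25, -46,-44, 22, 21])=[ - 46, - 44, - 25  , - 25, 21, 22, 24, 44.47 ]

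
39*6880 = 268320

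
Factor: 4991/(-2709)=  -  713/387 = - 3^( -2)*23^1*31^1*43^ ( - 1 ) 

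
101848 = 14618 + 87230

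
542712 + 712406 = 1255118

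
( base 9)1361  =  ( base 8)2003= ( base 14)535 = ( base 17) 397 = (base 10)1027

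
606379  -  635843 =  - 29464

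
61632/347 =61632/347 = 177.61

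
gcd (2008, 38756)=4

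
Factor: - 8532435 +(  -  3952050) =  - 3^2*5^1*13^1*21341^1  =  - 12484485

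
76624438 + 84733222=161357660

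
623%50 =23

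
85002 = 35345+49657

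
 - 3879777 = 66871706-70751483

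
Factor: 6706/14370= 3^ ( - 1) * 5^(-1) * 7^1 = 7/15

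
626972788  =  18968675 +608004113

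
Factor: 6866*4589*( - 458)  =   - 14430697892  =  - 2^2*13^1*229^1*353^1*3433^1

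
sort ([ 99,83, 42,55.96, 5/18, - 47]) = [- 47,5/18,42,55.96, 83,  99]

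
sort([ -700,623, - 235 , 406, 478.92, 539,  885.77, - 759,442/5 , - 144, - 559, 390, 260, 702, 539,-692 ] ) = [ - 759,-700,-692, - 559,-235, - 144, 442/5, 260, 390, 406,  478.92, 539, 539, 623,702,885.77] 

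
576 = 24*24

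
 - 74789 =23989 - 98778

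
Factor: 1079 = 13^1*83^1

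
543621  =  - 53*(-10257 )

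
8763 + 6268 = 15031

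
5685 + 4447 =10132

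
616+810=1426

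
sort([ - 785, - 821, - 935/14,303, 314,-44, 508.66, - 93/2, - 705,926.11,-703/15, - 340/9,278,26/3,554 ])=[  -  821, - 785, - 705, - 935/14, - 703/15, - 93/2, - 44,- 340/9, 26/3, 278 , 303,314, 508.66, 554, 926.11] 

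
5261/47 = 5261/47=111.94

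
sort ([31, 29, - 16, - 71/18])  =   [ - 16, - 71/18, 29, 31 ] 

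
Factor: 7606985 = 5^1*1521397^1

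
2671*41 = 109511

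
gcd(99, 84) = 3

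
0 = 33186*0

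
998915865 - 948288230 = 50627635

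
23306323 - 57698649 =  - 34392326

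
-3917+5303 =1386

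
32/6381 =32/6381=0.01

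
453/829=453/829=0.55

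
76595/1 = 76595 = 76595.00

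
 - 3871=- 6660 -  - 2789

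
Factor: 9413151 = 3^1*11^1*19^1*15013^1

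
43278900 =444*97475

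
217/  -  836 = -1+ 619/836 = -0.26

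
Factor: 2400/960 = 5/2 = 2^(-1 )*5^1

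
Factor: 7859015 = 5^1*17^1*92459^1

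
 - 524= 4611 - 5135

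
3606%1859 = 1747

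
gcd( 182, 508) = 2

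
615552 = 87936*7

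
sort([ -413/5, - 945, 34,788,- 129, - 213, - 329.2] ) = [ - 945,- 329.2, - 213,-129, - 413/5, 34, 788] 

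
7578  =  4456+3122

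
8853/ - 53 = - 168 + 51/53 =- 167.04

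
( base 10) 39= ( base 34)15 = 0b100111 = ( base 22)1h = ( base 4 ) 213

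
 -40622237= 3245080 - 43867317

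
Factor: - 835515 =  -3^4 * 5^1 * 2063^1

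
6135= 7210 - 1075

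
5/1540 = 1/308 = 0.00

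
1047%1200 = 1047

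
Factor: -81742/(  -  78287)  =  2^1 * 11^( - 2)*23^1* 647^( - 1)*1777^1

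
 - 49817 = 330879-380696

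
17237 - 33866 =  - 16629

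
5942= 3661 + 2281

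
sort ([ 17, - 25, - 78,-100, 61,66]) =[-100,-78, - 25, 17, 61, 66 ] 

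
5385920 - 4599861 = 786059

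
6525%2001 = 522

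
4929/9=1643/3 = 547.67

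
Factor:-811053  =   - 3^4*17^1  *  19^1*31^1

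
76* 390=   29640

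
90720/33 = 2749 + 1/11 = 2749.09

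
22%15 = 7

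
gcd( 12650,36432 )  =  506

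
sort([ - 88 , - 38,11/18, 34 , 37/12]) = [ - 88, - 38,  11/18,37/12,34 ]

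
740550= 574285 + 166265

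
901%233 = 202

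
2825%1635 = 1190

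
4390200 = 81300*54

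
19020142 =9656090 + 9364052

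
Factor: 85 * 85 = 7225 = 5^2*17^2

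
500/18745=100/3749=   0.03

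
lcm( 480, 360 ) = 1440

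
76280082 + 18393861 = 94673943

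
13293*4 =53172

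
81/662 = 81/662=0.12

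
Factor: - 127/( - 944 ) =2^(- 4)*59^( - 1 )*127^1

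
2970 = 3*990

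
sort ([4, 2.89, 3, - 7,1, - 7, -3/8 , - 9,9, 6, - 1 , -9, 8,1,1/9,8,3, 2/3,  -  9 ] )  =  [ - 9, - 9,-9, - 7,-7,- 1, - 3/8,1/9,2/3,  1,1, 2.89, 3, 3,4, 6 , 8,8, 9 ]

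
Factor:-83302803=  - 3^3*23^1*53^1*2531^1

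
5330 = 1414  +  3916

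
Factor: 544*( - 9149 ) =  - 2^5*7^1*17^1*1307^1 = -  4977056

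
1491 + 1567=3058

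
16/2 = 8 = 8.00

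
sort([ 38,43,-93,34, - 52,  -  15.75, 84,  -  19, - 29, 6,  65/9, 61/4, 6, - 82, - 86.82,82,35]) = [-93, - 86.82, - 82, - 52,  -  29, - 19,- 15.75, 6, 6,65/9, 61/4,34,35, 38,  43, 82,84] 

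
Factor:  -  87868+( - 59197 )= - 147065 = -  5^1*67^1 * 439^1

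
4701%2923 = 1778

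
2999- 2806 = 193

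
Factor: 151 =151^1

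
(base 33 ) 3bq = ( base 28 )4IG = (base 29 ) 4a2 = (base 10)3656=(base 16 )e48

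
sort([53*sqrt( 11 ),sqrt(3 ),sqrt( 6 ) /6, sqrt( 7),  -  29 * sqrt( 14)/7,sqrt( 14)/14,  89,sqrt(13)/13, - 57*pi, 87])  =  [ - 57*pi, - 29 * sqrt( 14)/7, sqrt (14)/14, sqrt(13) /13,  sqrt(6 )/6,sqrt( 3) , sqrt( 7),87,89, 53*sqrt(11 )]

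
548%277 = 271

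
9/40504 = 9/40504 = 0.00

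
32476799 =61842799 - 29366000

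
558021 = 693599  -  135578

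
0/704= 0= 0.00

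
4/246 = 2/123 = 0.02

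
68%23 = 22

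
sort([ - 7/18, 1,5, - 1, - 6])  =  [ - 6, - 1, - 7/18, 1, 5]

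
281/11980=281/11980 = 0.02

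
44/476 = 11/119 =0.09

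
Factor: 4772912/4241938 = 2^3*47^( - 1 )*45127^(  -  1 )*298307^1 = 2386456/2120969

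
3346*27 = 90342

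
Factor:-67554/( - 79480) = 2^( - 2)*3^5  *5^( - 1)*139^1*1987^(-1 ) = 33777/39740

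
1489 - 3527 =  - 2038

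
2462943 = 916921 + 1546022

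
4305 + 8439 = 12744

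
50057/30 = 50057/30  =  1668.57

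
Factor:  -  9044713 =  - 709^1  *  12757^1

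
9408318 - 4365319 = 5042999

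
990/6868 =495/3434 = 0.14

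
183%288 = 183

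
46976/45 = 1043 + 41/45=1043.91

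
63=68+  - 5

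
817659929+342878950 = 1160538879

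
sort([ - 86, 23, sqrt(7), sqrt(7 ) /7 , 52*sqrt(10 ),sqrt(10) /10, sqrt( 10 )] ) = [ - 86,  sqrt( 10 )/10, sqrt(7 )/7 , sqrt(7 ), sqrt ( 10 ),23,52 * sqrt(10)]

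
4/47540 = 1/11885 = 0.00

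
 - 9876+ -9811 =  -19687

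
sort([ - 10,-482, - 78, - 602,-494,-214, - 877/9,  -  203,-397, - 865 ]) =[-865, - 602, - 494,-482, -397, - 214, - 203,- 877/9, - 78,  -  10 ] 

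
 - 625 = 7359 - 7984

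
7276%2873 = 1530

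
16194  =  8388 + 7806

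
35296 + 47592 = 82888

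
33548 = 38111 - 4563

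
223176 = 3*74392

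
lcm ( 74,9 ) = 666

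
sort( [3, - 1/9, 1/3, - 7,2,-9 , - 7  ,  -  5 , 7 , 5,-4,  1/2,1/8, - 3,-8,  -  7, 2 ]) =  [ -9 , - 8,-7, - 7, - 7,- 5, - 4 , - 3 ,-1/9,1/8,1/3,  1/2,2, 2, 3, 5,7] 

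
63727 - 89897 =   -  26170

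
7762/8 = 970  +  1/4=970.25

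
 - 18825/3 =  - 6275 = -  6275.00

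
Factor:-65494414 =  - 2^1*32747207^1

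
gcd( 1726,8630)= 1726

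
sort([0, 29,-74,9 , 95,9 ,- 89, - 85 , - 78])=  [ - 89,-85,-78 , - 74,0,  9,  9,  29,95 ] 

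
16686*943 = 15734898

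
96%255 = 96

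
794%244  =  62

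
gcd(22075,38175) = 25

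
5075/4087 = 5075/4087 = 1.24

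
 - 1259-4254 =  - 5513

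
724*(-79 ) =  - 57196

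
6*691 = 4146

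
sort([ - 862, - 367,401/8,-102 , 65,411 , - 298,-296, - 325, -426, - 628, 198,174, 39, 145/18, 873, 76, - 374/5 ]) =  [-862, - 628, - 426, - 367, - 325, - 298, - 296, - 102, - 374/5,145/18,  39, 401/8,65,76,174,198 , 411, 873] 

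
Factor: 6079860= 2^2*3^7 * 5^1*139^1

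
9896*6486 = 64185456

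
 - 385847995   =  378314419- 764162414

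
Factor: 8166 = 2^1 * 3^1*1361^1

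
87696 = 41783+45913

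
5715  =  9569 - 3854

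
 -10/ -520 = 1/52 = 0.02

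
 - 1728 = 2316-4044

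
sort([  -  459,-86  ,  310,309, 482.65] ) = [ - 459, - 86,309,310, 482.65 ] 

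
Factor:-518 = -2^1 * 7^1*37^1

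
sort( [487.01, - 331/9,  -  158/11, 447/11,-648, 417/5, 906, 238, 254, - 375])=[  -  648,-375,-331/9, - 158/11, 447/11, 417/5,238, 254 , 487.01, 906]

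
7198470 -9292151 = -2093681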